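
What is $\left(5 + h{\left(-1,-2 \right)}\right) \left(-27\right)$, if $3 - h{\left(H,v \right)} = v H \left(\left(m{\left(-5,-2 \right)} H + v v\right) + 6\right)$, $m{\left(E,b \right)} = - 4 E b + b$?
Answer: $2592$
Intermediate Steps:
$m{\left(E,b \right)} = b - 4 E b$ ($m{\left(E,b \right)} = - 4 E b + b = b - 4 E b$)
$h{\left(H,v \right)} = 3 - H v \left(6 + v^{2} - 42 H\right)$ ($h{\left(H,v \right)} = 3 - v H \left(\left(- 2 \left(1 - -20\right) H + v v\right) + 6\right) = 3 - H v \left(\left(- 2 \left(1 + 20\right) H + v^{2}\right) + 6\right) = 3 - H v \left(\left(\left(-2\right) 21 H + v^{2}\right) + 6\right) = 3 - H v \left(\left(- 42 H + v^{2}\right) + 6\right) = 3 - H v \left(\left(v^{2} - 42 H\right) + 6\right) = 3 - H v \left(6 + v^{2} - 42 H\right)$)
$\left(5 + h{\left(-1,-2 \right)}\right) \left(-27\right) = \left(5 + \left(3 - - \left(-2\right)^{3} - \left(-6\right) \left(-2\right) + 42 \left(-2\right) \left(-1\right)^{2}\right)\right) \left(-27\right) = \left(5 + \left(3 - \left(-1\right) \left(-8\right) - 12 + 42 \left(-2\right) 1\right)\right) \left(-27\right) = \left(5 - 101\right) \left(-27\right) = \left(-96\right) \left(-27\right) = 2592$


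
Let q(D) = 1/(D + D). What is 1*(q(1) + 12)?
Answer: 25/2 ≈ 12.500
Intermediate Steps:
q(D) = 1/(2*D)
1*(q(1) + 12) = 1*((1/2)/1 + 12) = 1*((1/2)*1 + 12) = 1*(1/2 + 12) = 1*(25/2) = 25/2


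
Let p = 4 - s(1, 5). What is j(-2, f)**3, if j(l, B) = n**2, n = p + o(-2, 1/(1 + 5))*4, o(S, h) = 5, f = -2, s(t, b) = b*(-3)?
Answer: 3518743761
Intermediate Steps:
s(t, b) = -3*b
p = 19 (p = 4 - (-3)*5 = 4 - 1*(-15) = 4 + 15 = 19)
n = 39 (n = 19 + 5*4 = 19 + 20 = 39)
j(l, B) = 1521 (j(l, B) = 39**2 = 1521)
j(-2, f)**3 = 1521**3 = 3518743761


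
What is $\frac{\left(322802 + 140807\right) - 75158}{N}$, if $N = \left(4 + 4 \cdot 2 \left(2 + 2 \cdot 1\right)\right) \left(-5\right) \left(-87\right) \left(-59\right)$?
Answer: $- \frac{388451}{923940} \approx -0.42043$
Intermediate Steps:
$N = -923940$ ($N = \left(4 + 8 \left(2 + 2\right)\right) \left(-5\right) \left(-87\right) \left(-59\right) = \left(4 + 8 \cdot 4\right) \left(-5\right) \left(-87\right) \left(-59\right) = \left(4 + 32\right) \left(-5\right) \left(-87\right) \left(-59\right) = 36 \left(-5\right) \left(-87\right) \left(-59\right) = \left(-180\right) \left(-87\right) \left(-59\right) = 15660 \left(-59\right) = -923940$)
$\frac{\left(322802 + 140807\right) - 75158}{N} = \frac{\left(322802 + 140807\right) - 75158}{-923940} = \left(463609 - 75158\right) \left(- \frac{1}{923940}\right) = 388451 \left(- \frac{1}{923940}\right) = - \frac{388451}{923940}$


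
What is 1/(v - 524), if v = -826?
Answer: -1/1350 ≈ -0.00074074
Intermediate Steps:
1/(v - 524) = 1/(-826 - 524) = 1/(-1350) = -1/1350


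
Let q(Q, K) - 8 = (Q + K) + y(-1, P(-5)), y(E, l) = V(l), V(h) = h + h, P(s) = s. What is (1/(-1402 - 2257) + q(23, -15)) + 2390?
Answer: 8766963/3659 ≈ 2396.0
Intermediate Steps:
V(h) = 2*h
y(E, l) = 2*l
q(Q, K) = -2 + K + Q (q(Q, K) = 8 + ((Q + K) + 2*(-5)) = 8 + ((K + Q) - 10) = 8 + (-10 + K + Q) = -2 + K + Q)
(1/(-1402 - 2257) + q(23, -15)) + 2390 = (1/(-1402 - 2257) + (-2 - 15 + 23)) + 2390 = (1/(-3659) + 6) + 2390 = (-1/3659 + 6) + 2390 = 21953/3659 + 2390 = 8766963/3659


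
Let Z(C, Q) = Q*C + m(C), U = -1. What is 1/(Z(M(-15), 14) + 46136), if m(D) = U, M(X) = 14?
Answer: 1/46331 ≈ 2.1584e-5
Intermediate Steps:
m(D) = -1
Z(C, Q) = -1 + C*Q (Z(C, Q) = Q*C - 1 = C*Q - 1 = -1 + C*Q)
1/(Z(M(-15), 14) + 46136) = 1/((-1 + 14*14) + 46136) = 1/((-1 + 196) + 46136) = 1/(195 + 46136) = 1/46331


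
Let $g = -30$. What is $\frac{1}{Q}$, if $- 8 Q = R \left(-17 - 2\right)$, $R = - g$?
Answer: $\frac{4}{285} \approx 0.014035$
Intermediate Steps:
$R = 30$ ($R = \left(-1\right) \left(-30\right) = 30$)
$Q = \frac{285}{4}$ ($Q = - \frac{30 \left(-17 - 2\right)}{8} = - \frac{30 \left(-19\right)}{8} = \left(- \frac{1}{8}\right) \left(-570\right) = \frac{285}{4} \approx 71.25$)
$\frac{1}{Q} = \frac{1}{\frac{285}{4}} = \frac{4}{285}$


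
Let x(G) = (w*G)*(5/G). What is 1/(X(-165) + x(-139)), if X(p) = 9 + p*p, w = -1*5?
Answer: 1/27209 ≈ 3.6753e-5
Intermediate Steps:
w = -5
x(G) = -25 (x(G) = (-5*G)*(5/G) = -25)
X(p) = 9 + p²
1/(X(-165) + x(-139)) = 1/((9 + (-165)²) - 25) = 1/((9 + 27225) - 25) = 1/(27234 - 25) = 1/27209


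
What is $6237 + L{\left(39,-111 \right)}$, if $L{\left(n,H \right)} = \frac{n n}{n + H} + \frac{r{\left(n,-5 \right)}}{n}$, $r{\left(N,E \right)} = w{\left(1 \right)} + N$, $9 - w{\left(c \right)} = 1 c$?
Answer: $\frac{1939729}{312} \approx 6217.1$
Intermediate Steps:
$w{\left(c \right)} = 9 - c$ ($w{\left(c \right)} = 9 - 1 c = 9 - c$)
$r{\left(N,E \right)} = 8 + N$ ($r{\left(N,E \right)} = \left(9 - 1\right) + N = 8 + N$)
$L{\left(n,H \right)} = \frac{8 + n}{n} + \frac{n^{2}}{H + n}$ ($L{\left(n,H \right)} = \frac{n n}{n + H} + \frac{8 + n}{n} = \frac{n^{2}}{H + n} + \frac{8 + n}{n} = \frac{8 + n}{n} + \frac{n^{2}}{H + n}$)
$6237 + L{\left(39,-111 \right)} = 6237 + \frac{39^{3} - 111 \left(8 + 39\right) + 39 \left(8 + 39\right)}{39 \left(-111 + 39\right)} = 6237 + \frac{59319 - 5217 + 39 \cdot 47}{39 \left(-72\right)} = 6237 + \frac{1}{39} \left(- \frac{1}{72}\right) \left(59319 - 5217 + 1833\right) = 6237 + \frac{1}{39} \left(- \frac{1}{72}\right) 55935 = 6237 - \frac{6215}{312} = \frac{1939729}{312}$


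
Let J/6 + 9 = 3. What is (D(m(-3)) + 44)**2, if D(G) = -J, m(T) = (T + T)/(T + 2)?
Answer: 6400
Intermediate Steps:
J = -36 (J = -54 + 6*3 = -54 + 18 = -36)
m(T) = 2*T/(2 + T) (m(T) = (2*T)/(2 + T) = 2*T/(2 + T))
D(G) = 36 (D(G) = -1*(-36) = 36)
(D(m(-3)) + 44)**2 = (36 + 44)**2 = 80**2 = 6400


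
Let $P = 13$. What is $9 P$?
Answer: $117$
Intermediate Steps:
$9 P = 9 \cdot 13 = 117$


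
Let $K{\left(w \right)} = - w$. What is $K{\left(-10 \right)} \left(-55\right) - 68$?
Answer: $-618$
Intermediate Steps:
$K{\left(-10 \right)} \left(-55\right) - 68 = \left(-1\right) \left(-10\right) \left(-55\right) - 68 = 10 \left(-55\right) - 68 = -550 - 68 = -618$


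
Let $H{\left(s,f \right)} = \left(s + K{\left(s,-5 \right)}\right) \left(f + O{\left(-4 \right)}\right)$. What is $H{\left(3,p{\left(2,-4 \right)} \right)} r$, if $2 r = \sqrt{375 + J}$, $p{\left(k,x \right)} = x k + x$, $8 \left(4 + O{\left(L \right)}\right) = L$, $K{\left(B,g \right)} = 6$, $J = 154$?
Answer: $- \frac{6831}{4} \approx -1707.8$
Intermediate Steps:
$O{\left(L \right)} = -4 + \frac{L}{8}$
$p{\left(k,x \right)} = x + k x$ ($p{\left(k,x \right)} = k x + x = x + k x$)
$H{\left(s,f \right)} = \left(6 + s\right) \left(- \frac{9}{2} + f\right)$ ($H{\left(s,f \right)} = \left(s + 6\right) \left(f + \left(-4 + \frac{1}{8} \left(-4\right)\right)\right) = \left(6 + s\right) \left(f - \frac{9}{2}\right) = \left(6 + s\right) \left(- \frac{9}{2} + f\right)$)
$r = \frac{23}{2}$ ($r = \frac{\sqrt{375 + 154}}{2} = \frac{\sqrt{529}}{2} = \frac{1}{2} \cdot 23 = \frac{23}{2} \approx 11.5$)
$H{\left(3,p{\left(2,-4 \right)} \right)} r = \left(-27 + 6 \left(- 4 \left(1 + 2\right)\right) - \frac{27}{2} + - 4 \left(1 + 2\right) 3\right) \frac{23}{2} = \left(-27 + 6 \left(\left(-4\right) 3\right) - \frac{27}{2} + \left(-4\right) 3 \cdot 3\right) \frac{23}{2} = \left(-27 + 6 \left(-12\right) - \frac{27}{2} - 36\right) \frac{23}{2} = \left(-27 - 72 - \frac{27}{2} - 36\right) \frac{23}{2} = \left(- \frac{297}{2}\right) \frac{23}{2} = - \frac{6831}{4}$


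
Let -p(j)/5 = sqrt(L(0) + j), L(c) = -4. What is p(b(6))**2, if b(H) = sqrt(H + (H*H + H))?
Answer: -100 + 100*sqrt(3) ≈ 73.205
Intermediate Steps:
b(H) = sqrt(H**2 + 2*H) (b(H) = sqrt(H + (H**2 + H)) = sqrt(H + (H + H**2)) = sqrt(H**2 + 2*H))
p(j) = -5*sqrt(-4 + j)
p(b(6))**2 = (-5*sqrt(-4 + sqrt(6*(2 + 6))))**2 = (-5*sqrt(-4 + sqrt(6*8)))**2 = (-5*sqrt(-4 + sqrt(48)))**2 = (-5*sqrt(-4 + 4*sqrt(3)))**2 = -100 + 100*sqrt(3)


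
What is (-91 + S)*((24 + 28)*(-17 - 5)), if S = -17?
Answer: 123552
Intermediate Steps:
(-91 + S)*((24 + 28)*(-17 - 5)) = (-91 - 17)*((24 + 28)*(-17 - 5)) = -5616*(-22) = -108*(-1144) = 123552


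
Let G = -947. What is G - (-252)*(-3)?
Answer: -1703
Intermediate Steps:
G - (-252)*(-3) = -947 - (-252)*(-3) = -947 - 1*756 = -947 - 756 = -1703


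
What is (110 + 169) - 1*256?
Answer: 23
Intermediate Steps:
(110 + 169) - 1*256 = 279 - 256 = 23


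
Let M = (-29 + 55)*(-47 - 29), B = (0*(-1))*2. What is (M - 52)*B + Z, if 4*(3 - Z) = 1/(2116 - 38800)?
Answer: 440209/146736 ≈ 3.0000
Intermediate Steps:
B = 0 (B = 0*2 = 0)
M = -1976 (M = 26*(-76) = -1976)
Z = 440209/146736 (Z = 3 - 1/(4*(2116 - 38800)) = 3 - 1/4/(-36684) = 3 - 1/4*(-1/36684) = 3 + 1/146736 = 440209/146736 ≈ 3.0000)
(M - 52)*B + Z = (-1976 - 52)*0 + 440209/146736 = -2028*0 + 440209/146736 = 0 + 440209/146736 = 440209/146736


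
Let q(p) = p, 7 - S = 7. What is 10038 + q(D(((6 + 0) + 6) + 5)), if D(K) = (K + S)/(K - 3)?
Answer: 140549/14 ≈ 10039.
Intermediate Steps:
S = 0 (S = 7 - 1*7 = 7 - 7 = 0)
D(K) = K/(-3 + K) (D(K) = (K + 0)/(K - 3) = K/(-3 + K))
10038 + q(D(((6 + 0) + 6) + 5)) = 10038 + (((6 + 0) + 6) + 5)/(-3 + (((6 + 0) + 6) + 5)) = 10038 + ((6 + 6) + 5)/(-3 + ((6 + 6) + 5)) = 10038 + (12 + 5)/(-3 + (12 + 5)) = 10038 + 17/(-3 + 17) = 10038 + 17/14 = 140549/14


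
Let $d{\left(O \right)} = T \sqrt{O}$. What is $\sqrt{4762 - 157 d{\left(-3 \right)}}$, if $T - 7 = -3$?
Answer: $\sqrt{4762 - 628 i \sqrt{3}} \approx 69.45 - 7.831 i$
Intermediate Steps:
$T = 4$ ($T = 7 - 3 = 4$)
$d{\left(O \right)} = 4 \sqrt{O}$
$\sqrt{4762 - 157 d{\left(-3 \right)}} = \sqrt{4762 - 157 \cdot 4 \sqrt{-3}} = \sqrt{4762 - 157 \cdot 4 i \sqrt{3}} = \sqrt{4762 - 628 i \sqrt{3}}$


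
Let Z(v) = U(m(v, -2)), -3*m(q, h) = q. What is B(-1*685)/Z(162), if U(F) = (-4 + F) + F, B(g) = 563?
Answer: -563/112 ≈ -5.0268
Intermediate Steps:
m(q, h) = -q/3
U(F) = -4 + 2*F
Z(v) = -4 - 2*v/3 (Z(v) = -4 + 2*(-v/3) = -4 - 2*v/3)
B(-1*685)/Z(162) = 563/(-4 - ⅔*162) = 563/(-4 - 108) = 563/(-112) = 563*(-1/112) = -563/112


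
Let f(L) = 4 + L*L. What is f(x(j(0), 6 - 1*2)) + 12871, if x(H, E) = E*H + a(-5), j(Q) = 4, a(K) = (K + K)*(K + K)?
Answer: 26331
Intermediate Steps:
a(K) = 4*K**2 (a(K) = (2*K)*(2*K) = 4*K**2)
x(H, E) = 100 + E*H (x(H, E) = E*H + 4*(-5)**2 = E*H + 4*25 = E*H + 100 = 100 + E*H)
f(L) = 4 + L**2
f(x(j(0), 6 - 1*2)) + 12871 = (4 + (100 + (6 - 1*2)*4)**2) + 12871 = (4 + (100 + (6 - 2)*4)**2) + 12871 = (4 + (100 + 4*4)**2) + 12871 = (4 + (100 + 16)**2) + 12871 = (4 + 116**2) + 12871 = (4 + 13456) + 12871 = 13460 + 12871 = 26331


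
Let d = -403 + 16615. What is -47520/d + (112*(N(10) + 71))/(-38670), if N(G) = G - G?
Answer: -81938176/26121585 ≈ -3.1368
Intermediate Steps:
N(G) = 0
d = 16212
-47520/d + (112*(N(10) + 71))/(-38670) = -47520/16212 + (112*(0 + 71))/(-38670) = -47520*1/16212 + (112*71)*(-1/38670) = -3960/1351 + 7952*(-1/38670) = -3960/1351 - 3976/19335 = -81938176/26121585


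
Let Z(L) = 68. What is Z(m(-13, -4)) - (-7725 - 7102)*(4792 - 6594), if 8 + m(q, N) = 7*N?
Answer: -26718186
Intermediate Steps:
m(q, N) = -8 + 7*N
Z(m(-13, -4)) - (-7725 - 7102)*(4792 - 6594) = 68 - (-7725 - 7102)*(4792 - 6594) = 68 - (-14827)*(-1802) = 68 - 1*26718254 = 68 - 26718254 = -26718186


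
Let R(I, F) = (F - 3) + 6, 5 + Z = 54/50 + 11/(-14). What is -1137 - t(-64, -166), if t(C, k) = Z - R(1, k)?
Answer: -453353/350 ≈ -1295.3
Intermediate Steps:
Z = -1647/350 (Z = -5 + (54/50 + 11/(-14)) = -5 + (54*(1/50) + 11*(-1/14)) = -5 + (27/25 - 11/14) = -5 + 103/350 = -1647/350 ≈ -4.7057)
R(I, F) = 3 + F (R(I, F) = (-3 + F) + 6 = 3 + F)
t(C, k) = -2697/350 - k (t(C, k) = -1647/350 - (3 + k) = -1647/350 + (-3 - k) = -2697/350 - k)
-1137 - t(-64, -166) = -1137 - (-2697/350 - 1*(-166)) = -1137 - (-2697/350 + 166) = -1137 - 1*55403/350 = -1137 - 55403/350 = -453353/350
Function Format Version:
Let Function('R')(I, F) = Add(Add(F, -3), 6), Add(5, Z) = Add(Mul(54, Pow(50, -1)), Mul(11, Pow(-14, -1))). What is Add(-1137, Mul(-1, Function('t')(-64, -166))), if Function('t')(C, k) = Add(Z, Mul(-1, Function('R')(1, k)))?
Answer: Rational(-453353, 350) ≈ -1295.3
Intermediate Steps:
Z = Rational(-1647, 350) (Z = Add(-5, Add(Mul(54, Pow(50, -1)), Mul(11, Pow(-14, -1)))) = Add(-5, Add(Mul(54, Rational(1, 50)), Mul(11, Rational(-1, 14)))) = Add(-5, Add(Rational(27, 25), Rational(-11, 14))) = Add(-5, Rational(103, 350)) = Rational(-1647, 350) ≈ -4.7057)
Function('R')(I, F) = Add(3, F) (Function('R')(I, F) = Add(Add(-3, F), 6) = Add(3, F))
Function('t')(C, k) = Add(Rational(-2697, 350), Mul(-1, k)) (Function('t')(C, k) = Add(Rational(-1647, 350), Mul(-1, Add(3, k))) = Add(Rational(-1647, 350), Add(-3, Mul(-1, k))) = Add(Rational(-2697, 350), Mul(-1, k)))
Add(-1137, Mul(-1, Function('t')(-64, -166))) = Add(-1137, Mul(-1, Add(Rational(-2697, 350), Mul(-1, -166)))) = Add(-1137, Mul(-1, Add(Rational(-2697, 350), 166))) = Add(-1137, Mul(-1, Rational(55403, 350))) = Add(-1137, Rational(-55403, 350)) = Rational(-453353, 350)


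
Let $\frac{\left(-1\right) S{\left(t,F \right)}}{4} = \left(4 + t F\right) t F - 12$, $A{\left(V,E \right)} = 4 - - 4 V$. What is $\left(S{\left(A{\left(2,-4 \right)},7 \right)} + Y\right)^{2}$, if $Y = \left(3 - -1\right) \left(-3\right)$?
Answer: $872139024$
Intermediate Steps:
$A{\left(V,E \right)} = 4 + 4 V$
$S{\left(t,F \right)} = 48 - 4 F t \left(4 + F t\right)$ ($S{\left(t,F \right)} = - 4 \left(\left(4 + t F\right) t F - 12\right) = - 4 \left(\left(4 + F t\right) t F - 12\right) = - 4 \left(t \left(4 + F t\right) F - 12\right) = - 4 \left(F t \left(4 + F t\right) - 12\right) = - 4 \left(-12 + F t \left(4 + F t\right)\right) = 48 - 4 F t \left(4 + F t\right)$)
$Y = -12$ ($Y = \left(3 + 1\right) \left(-3\right) = 4 \left(-3\right) = -12$)
$\left(S{\left(A{\left(2,-4 \right)},7 \right)} + Y\right)^{2} = \left(\left(48 - 112 \left(4 + 4 \cdot 2\right) - 4 \cdot 7^{2} \left(4 + 4 \cdot 2\right)^{2}\right) - 12\right)^{2} = \left(\left(48 - 112 \left(4 + 8\right) - 196 \left(4 + 8\right)^{2}\right) - 12\right)^{2} = \left(\left(48 - 112 \cdot 12 - 196 \cdot 12^{2}\right) - 12\right)^{2} = \left(\left(48 - 1344 - 196 \cdot 144\right) - 12\right)^{2} = \left(\left(48 - 1344 - 28224\right) - 12\right)^{2} = \left(-29520 - 12\right)^{2} = \left(-29532\right)^{2} = 872139024$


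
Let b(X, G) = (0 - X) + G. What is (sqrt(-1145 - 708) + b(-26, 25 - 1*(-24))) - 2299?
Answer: -2224 + I*sqrt(1853) ≈ -2224.0 + 43.047*I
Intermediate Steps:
b(X, G) = G - X (b(X, G) = -X + G = G - X)
(sqrt(-1145 - 708) + b(-26, 25 - 1*(-24))) - 2299 = (sqrt(-1145 - 708) + ((25 - 1*(-24)) - 1*(-26))) - 2299 = (sqrt(-1853) + ((25 + 24) + 26)) - 2299 = (I*sqrt(1853) + (49 + 26)) - 2299 = (I*sqrt(1853) + 75) - 2299 = (75 + I*sqrt(1853)) - 2299 = -2224 + I*sqrt(1853)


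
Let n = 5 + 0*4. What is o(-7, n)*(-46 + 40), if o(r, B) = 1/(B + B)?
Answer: -3/5 ≈ -0.60000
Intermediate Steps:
n = 5 (n = 5 + 0 = 5)
o(r, B) = 1/(2*B)
o(-7, n)*(-46 + 40) = ((1/2)/5)*(-46 + 40) = ((1/2)*(1/5))*(-6) = (1/10)*(-6) = -3/5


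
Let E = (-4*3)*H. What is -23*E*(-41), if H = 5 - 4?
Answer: -11316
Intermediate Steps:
H = 1
E = -12 (E = -4*3*1 = -12*1 = -12)
-23*E*(-41) = -23*(-12)*(-41) = 276*(-41) = -11316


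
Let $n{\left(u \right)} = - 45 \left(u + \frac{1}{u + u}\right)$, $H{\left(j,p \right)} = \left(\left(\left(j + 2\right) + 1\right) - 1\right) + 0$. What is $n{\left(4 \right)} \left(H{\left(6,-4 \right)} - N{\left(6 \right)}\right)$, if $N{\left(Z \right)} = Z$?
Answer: $- \frac{1485}{4} \approx -371.25$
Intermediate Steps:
$H{\left(j,p \right)} = 2 + j$ ($H{\left(j,p \right)} = \left(\left(\left(2 + j\right) + 1\right) - 1\right) + 0 = \left(\left(3 + j\right) - 1\right) + 0 = \left(2 + j\right) + 0 = 2 + j$)
$n{\left(u \right)} = - 45 u - \frac{45}{2 u}$ ($n{\left(u \right)} = - 45 \left(u + \frac{1}{2 u}\right) = - 45 u - \frac{45}{2 u}$)
$n{\left(4 \right)} \left(H{\left(6,-4 \right)} - N{\left(6 \right)}\right) = \left(\left(-45\right) 4 - \frac{45}{2 \cdot 4}\right) \left(\left(2 + 6\right) - 6\right) = \left(-180 - \frac{45}{8}\right) \left(8 - 6\right) = \left(-180 - \frac{45}{8}\right) 2 = \left(- \frac{1485}{8}\right) 2 = - \frac{1485}{4}$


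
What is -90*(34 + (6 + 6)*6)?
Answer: -9540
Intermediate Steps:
-90*(34 + (6 + 6)*6) = -90*(34 + 12*6) = -90*(34 + 72) = -90*106 = -9540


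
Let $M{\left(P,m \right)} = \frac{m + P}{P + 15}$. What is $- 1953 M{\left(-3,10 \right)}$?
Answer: $- \frac{4557}{4} \approx -1139.3$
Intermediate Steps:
$M{\left(P,m \right)} = \frac{P + m}{15 + P}$
$- 1953 M{\left(-3,10 \right)} = - 1953 \frac{-3 + 10}{15 - 3} = - 1953 \cdot \frac{1}{12} \cdot 7 = \left(-1953\right) \frac{7}{12} = - \frac{4557}{4}$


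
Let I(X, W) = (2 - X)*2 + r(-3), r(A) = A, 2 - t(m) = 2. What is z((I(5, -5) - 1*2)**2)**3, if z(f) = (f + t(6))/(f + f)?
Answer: 1/8 ≈ 0.12500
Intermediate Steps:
t(m) = 0 (t(m) = 2 - 1*2 = 2 - 2 = 0)
I(X, W) = 1 - 2*X (I(X, W) = (2 - X)*2 - 3 = (4 - 2*X) - 3 = 1 - 2*X)
z(f) = 1/2 (z(f) = (f + 0)/(f + f) = f/((2*f)) = f*(1/(2*f)) = 1/2)
z((I(5, -5) - 1*2)**2)**3 = (1/2)**3 = 1/8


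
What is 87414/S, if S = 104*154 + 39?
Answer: 87414/16055 ≈ 5.4447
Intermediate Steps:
S = 16055 (S = 16016 + 39 = 16055)
87414/S = 87414/16055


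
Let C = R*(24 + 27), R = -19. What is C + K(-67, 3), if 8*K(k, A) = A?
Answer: -7749/8 ≈ -968.63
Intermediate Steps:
K(k, A) = A/8
C = -969 (C = -19*(24 + 27) = -19*51 = -969)
C + K(-67, 3) = -969 + (1/8)*3 = -969 + 3/8 = -7749/8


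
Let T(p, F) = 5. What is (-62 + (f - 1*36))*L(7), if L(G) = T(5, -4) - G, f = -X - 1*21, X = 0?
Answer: 238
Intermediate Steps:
f = -21 (f = -1*0 - 1*21 = 0 - 21 = -21)
L(G) = 5 - G
(-62 + (f - 1*36))*L(7) = (-62 + (-21 - 1*36))*(5 - 1*7) = (-62 + (-21 - 36))*(5 - 7) = (-62 - 57)*(-2) = -119*(-2) = 238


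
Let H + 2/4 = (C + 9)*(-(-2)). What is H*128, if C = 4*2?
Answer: 4288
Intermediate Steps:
C = 8
H = 67/2 (H = -½ + (8 + 9)*(-(-2)) = -½ + 17*(-1*(-2)) = -½ + 17*2 = -½ + 34 = 67/2 ≈ 33.500)
H*128 = (67/2)*128 = 4288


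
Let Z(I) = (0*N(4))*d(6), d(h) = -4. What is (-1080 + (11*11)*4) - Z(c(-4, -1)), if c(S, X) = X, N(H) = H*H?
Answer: -596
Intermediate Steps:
N(H) = H²
Z(I) = 0 (Z(I) = (0*4²)*(-4) = (0*16)*(-4) = 0*(-4) = 0)
(-1080 + (11*11)*4) - Z(c(-4, -1)) = (-1080 + (11*11)*4) - 1*0 = (-1080 + 121*4) + 0 = (-1080 + 484) + 0 = -596 + 0 = -596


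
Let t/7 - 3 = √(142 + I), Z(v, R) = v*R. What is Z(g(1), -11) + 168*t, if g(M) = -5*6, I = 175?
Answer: 3858 + 1176*√317 ≈ 24796.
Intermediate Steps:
g(M) = -30
Z(v, R) = R*v
t = 21 + 7*√317 (t = 21 + 7*√(142 + 175) = 21 + 7*√317 ≈ 145.63)
Z(g(1), -11) + 168*t = -11*(-30) + 168*(21 + 7*√317) = 330 + (3528 + 1176*√317) = 3858 + 1176*√317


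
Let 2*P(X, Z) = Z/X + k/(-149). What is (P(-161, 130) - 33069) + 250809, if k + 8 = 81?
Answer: 10446698597/47978 ≈ 2.1774e+5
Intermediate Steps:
k = 73 (k = -8 + 81 = 73)
P(X, Z) = -73/298 + Z/(2*X) (P(X, Z) = (Z/X + 73/(-149))/2 = (Z/X + 73*(-1/149))/2 = (Z/X - 73/149)/2 = (-73/149 + Z/X)/2 = -73/298 + Z/(2*X))
(P(-161, 130) - 33069) + 250809 = ((-73/298 + (1/2)*130/(-161)) - 33069) + 250809 = ((-73/298 + (1/2)*130*(-1/161)) - 33069) + 250809 = ((-73/298 - 65/161) - 33069) + 250809 = (-31123/47978 - 33069) + 250809 = -1586615605/47978 + 250809 = 10446698597/47978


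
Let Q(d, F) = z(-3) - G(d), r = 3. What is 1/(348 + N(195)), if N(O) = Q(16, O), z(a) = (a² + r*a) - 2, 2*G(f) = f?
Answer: 1/338 ≈ 0.0029586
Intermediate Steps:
G(f) = f/2
z(a) = -2 + a² + 3*a (z(a) = (a² + 3*a) - 2 = -2 + a² + 3*a)
Q(d, F) = -2 - d/2 (Q(d, F) = (-2 + (-3)² + 3*(-3)) - d/2 = (-2 + 9 - 9) - d/2 = -2 - d/2)
N(O) = -10 (N(O) = -2 - ½*16 = -2 - 8 = -10)
1/(348 + N(195)) = 1/(348 - 10) = 1/338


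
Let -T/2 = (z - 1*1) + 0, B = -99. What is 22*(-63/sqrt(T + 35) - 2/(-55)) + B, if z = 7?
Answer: -491/5 - 1386*sqrt(23)/23 ≈ -387.20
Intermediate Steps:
T = -12 (T = -2*((7 - 1*1) + 0) = -2*((7 - 1) + 0) = -2*(6 + 0) = -2*6 = -12)
22*(-63/sqrt(T + 35) - 2/(-55)) + B = 22*(-63/sqrt(-12 + 35) - 2/(-55)) - 99 = 22*(-63*sqrt(23)/23 - 2*(-1/55)) - 99 = 22*(-63*sqrt(23)/23 + 2/55) - 99 = 22*(2/55 - 63*sqrt(23)/23) - 99 = (4/5 - 1386*sqrt(23)/23) - 99 = -491/5 - 1386*sqrt(23)/23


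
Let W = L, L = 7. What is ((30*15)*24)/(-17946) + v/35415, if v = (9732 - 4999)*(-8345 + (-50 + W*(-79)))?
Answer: -42245080348/35308755 ≈ -1196.4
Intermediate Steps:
W = 7
v = -42350884 (v = (9732 - 4999)*(-8345 + (-50 + 7*(-79))) = 4733*(-8345 + (-50 - 553)) = 4733*(-8345 - 603) = 4733*(-8948) = -42350884)
((30*15)*24)/(-17946) + v/35415 = ((30*15)*24)/(-17946) - 42350884/35415 = (450*24)*(-1/17946) - 42350884*1/35415 = 10800*(-1/17946) - 42350884/35415 = -600/997 - 42350884/35415 = -42245080348/35308755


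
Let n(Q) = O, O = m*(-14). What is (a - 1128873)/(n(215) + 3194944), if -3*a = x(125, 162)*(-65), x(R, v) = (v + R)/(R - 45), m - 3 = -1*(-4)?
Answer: -54182173/153352608 ≈ -0.35332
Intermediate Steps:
m = 7 (m = 3 - 1*(-4) = 3 + 4 = 7)
x(R, v) = (R + v)/(-45 + R)
O = -98 (O = 7*(-14) = -98)
n(Q) = -98
a = 3731/48 (a = -(125 + 162)/(-45 + 125)*(-65)/3 = -287/80*(-65)/3 = -(1/80)*287*(-65)/3 = -287*(-65)/240 = -⅓*(-3731/16) = 3731/48 ≈ 77.729)
(a - 1128873)/(n(215) + 3194944) = (3731/48 - 1128873)/(-98 + 3194944) = -54182173/48/3194846 = -54182173/48*1/3194846 = -54182173/153352608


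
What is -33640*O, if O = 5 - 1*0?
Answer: -168200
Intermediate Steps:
O = 5 (O = 5 + 0 = 5)
-33640*O = -33640*5 = -168200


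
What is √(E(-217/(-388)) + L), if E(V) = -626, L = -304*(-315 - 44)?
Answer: √108510 ≈ 329.41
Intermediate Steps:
L = 109136 (L = -304*(-359) = 109136)
√(E(-217/(-388)) + L) = √(-626 + 109136) = √108510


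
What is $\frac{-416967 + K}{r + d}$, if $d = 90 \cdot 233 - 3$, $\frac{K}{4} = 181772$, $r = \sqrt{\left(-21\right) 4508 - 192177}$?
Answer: $\frac{2167435669}{146633978} - \frac{310121 i \sqrt{286845}}{439901934} \approx 14.781 - 0.37757 i$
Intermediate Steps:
$r = i \sqrt{286845}$ ($r = \sqrt{-94668 - 192177} = \sqrt{-286845} = i \sqrt{286845} \approx 535.58 i$)
$K = 727088$ ($K = 4 \cdot 181772 = 727088$)
$d = 20967$ ($d = 20970 - 3 = 20967$)
$\frac{-416967 + K}{r + d} = \frac{-416967 + 727088}{i \sqrt{286845} + 20967} = \frac{310121}{20967 + i \sqrt{286845}}$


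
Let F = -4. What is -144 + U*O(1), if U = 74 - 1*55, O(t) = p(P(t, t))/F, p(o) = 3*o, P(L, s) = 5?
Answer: -861/4 ≈ -215.25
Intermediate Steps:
O(t) = -15/4 (O(t) = (3*5)/(-4) = 15*(-1/4) = -15/4)
U = 19 (U = 74 - 55 = 19)
-144 + U*O(1) = -144 + 19*(-15/4) = -144 - 285/4 = -861/4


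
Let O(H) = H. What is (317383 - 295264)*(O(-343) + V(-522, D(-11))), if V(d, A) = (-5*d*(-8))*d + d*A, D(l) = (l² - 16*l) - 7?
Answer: 237726982803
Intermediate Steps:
D(l) = -7 + l² - 16*l
V(d, A) = 40*d² + A*d (V(d, A) = (40*d)*d + A*d = 40*d² + A*d)
(317383 - 295264)*(O(-343) + V(-522, D(-11))) = (317383 - 295264)*(-343 - 522*((-7 + (-11)² - 16*(-11)) + 40*(-522))) = 22119*(-343 - 522*((-7 + 121 + 176) - 20880)) = 22119*(-343 - 522*(290 - 20880)) = 22119*(-343 - 522*(-20590)) = 22119*(-343 + 10747980) = 22119*10747637 = 237726982803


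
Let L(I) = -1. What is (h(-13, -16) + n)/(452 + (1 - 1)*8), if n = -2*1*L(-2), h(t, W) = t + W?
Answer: -27/452 ≈ -0.059735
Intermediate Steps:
h(t, W) = W + t
n = 2 (n = -2*1*(-1) = -2*(-1) = -1*(-2) = 2)
(h(-13, -16) + n)/(452 + (1 - 1)*8) = ((-16 - 13) + 2)/(452 + (1 - 1)*8) = (-29 + 2)/(452 + 0*8) = -27/(452 + 0) = -27/452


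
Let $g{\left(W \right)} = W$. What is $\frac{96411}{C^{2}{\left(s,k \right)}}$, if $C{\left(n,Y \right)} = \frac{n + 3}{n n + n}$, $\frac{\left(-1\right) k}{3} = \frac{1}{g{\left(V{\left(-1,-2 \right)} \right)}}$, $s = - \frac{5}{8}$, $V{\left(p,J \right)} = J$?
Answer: $\frac{21692475}{23104} \approx 938.91$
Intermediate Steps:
$s = - \frac{5}{8}$ ($s = \left(-5\right) \frac{1}{8} = - \frac{5}{8} \approx -0.625$)
$k = \frac{3}{2}$ ($k = - \frac{3}{-2} = \left(-3\right) \left(- \frac{1}{2}\right) = \frac{3}{2} \approx 1.5$)
$C{\left(n,Y \right)} = \frac{3 + n}{n + n^{2}}$ ($C{\left(n,Y \right)} = \frac{3 + n}{n^{2} + n} = \frac{3 + n}{n + n^{2}}$)
$\frac{96411}{C^{2}{\left(s,k \right)}} = \frac{96411}{\left(\frac{3 - \frac{5}{8}}{\left(- \frac{5}{8}\right) \left(1 - \frac{5}{8}\right)}\right)^{2}} = \frac{96411}{\left(\left(- \frac{8}{5}\right) \frac{1}{\frac{3}{8}} \cdot \frac{19}{8}\right)^{2}} = \frac{96411}{\left(\left(- \frac{8}{5}\right) \frac{8}{3} \cdot \frac{19}{8}\right)^{2}} = \frac{96411}{\left(- \frac{152}{15}\right)^{2}} = \frac{96411}{\frac{23104}{225}} = 96411 \cdot \frac{225}{23104} = \frac{21692475}{23104}$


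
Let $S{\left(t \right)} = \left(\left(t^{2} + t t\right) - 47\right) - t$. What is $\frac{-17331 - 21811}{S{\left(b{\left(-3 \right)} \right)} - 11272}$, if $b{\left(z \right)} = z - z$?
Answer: $\frac{39142}{11319} \approx 3.4581$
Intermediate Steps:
$b{\left(z \right)} = 0$
$S{\left(t \right)} = -47 - t + 2 t^{2}$ ($S{\left(t \right)} = \left(\left(t^{2} + t^{2}\right) - 47\right) - t = \left(2 t^{2} - 47\right) - t = \left(-47 + 2 t^{2}\right) - t = -47 - t + 2 t^{2}$)
$\frac{-17331 - 21811}{S{\left(b{\left(-3 \right)} \right)} - 11272} = \frac{-17331 - 21811}{\left(-47 - 0 + 2 \cdot 0^{2}\right) - 11272} = - \frac{39142}{\left(-47 + 0 + 2 \cdot 0\right) - 11272} = - \frac{39142}{\left(-47 + 0 + 0\right) - 11272} = - \frac{39142}{-47 - 11272} = - \frac{39142}{-11319} = \left(-39142\right) \left(- \frac{1}{11319}\right) = \frac{39142}{11319}$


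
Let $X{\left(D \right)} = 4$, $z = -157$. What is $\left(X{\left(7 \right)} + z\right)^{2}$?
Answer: $23409$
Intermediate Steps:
$\left(X{\left(7 \right)} + z\right)^{2} = \left(4 - 157\right)^{2} = \left(-153\right)^{2} = 23409$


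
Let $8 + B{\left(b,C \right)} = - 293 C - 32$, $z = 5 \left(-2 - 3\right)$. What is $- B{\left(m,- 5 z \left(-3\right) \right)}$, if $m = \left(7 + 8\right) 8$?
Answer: $-109835$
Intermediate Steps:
$z = -25$ ($z = 5 \left(-2 + \left(-5 + 2\right)\right) = 5 \left(-2 - 3\right) = 5 \left(-5\right) = -25$)
$m = 120$ ($m = 15 \cdot 8 = 120$)
$B{\left(b,C \right)} = -40 - 293 C$ ($B{\left(b,C \right)} = -8 - \left(32 + 293 C\right) = -40 - 293 C$)
$- B{\left(m,- 5 z \left(-3\right) \right)} = - (-40 - 293 \left(-5\right) \left(-25\right) \left(-3\right)) = - (-40 - 293 \cdot 125 \left(-3\right)) = - (-40 - -109875) = - (-40 + 109875) = \left(-1\right) 109835 = -109835$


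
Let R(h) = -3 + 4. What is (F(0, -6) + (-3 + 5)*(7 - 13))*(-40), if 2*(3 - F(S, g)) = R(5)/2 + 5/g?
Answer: 1060/3 ≈ 353.33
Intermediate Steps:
R(h) = 1
F(S, g) = 11/4 - 5/(2*g) (F(S, g) = 3 - (1/2 + 5/g)/2 = 3 - (1*(½) + 5/g)/2 = 3 - (½ + 5/g)/2 = 3 + (-¼ - 5/(2*g)) = 11/4 - 5/(2*g))
(F(0, -6) + (-3 + 5)*(7 - 13))*(-40) = ((¼)*(-10 + 11*(-6))/(-6) + (-3 + 5)*(7 - 13))*(-40) = ((¼)*(-⅙)*(-10 - 66) + 2*(-6))*(-40) = ((¼)*(-⅙)*(-76) - 12)*(-40) = (19/6 - 12)*(-40) = -53/6*(-40) = 1060/3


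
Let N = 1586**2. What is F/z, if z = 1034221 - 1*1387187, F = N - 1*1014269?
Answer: -1501127/352966 ≈ -4.2529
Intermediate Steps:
N = 2515396
F = 1501127 (F = 2515396 - 1*1014269 = 2515396 - 1014269 = 1501127)
z = -352966 (z = 1034221 - 1387187 = -352966)
F/z = 1501127/(-352966) = 1501127*(-1/352966) = -1501127/352966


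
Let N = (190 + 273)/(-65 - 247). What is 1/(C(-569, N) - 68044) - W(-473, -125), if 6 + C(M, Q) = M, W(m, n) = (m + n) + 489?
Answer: 7479470/68619 ≈ 109.00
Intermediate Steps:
W(m, n) = 489 + m + n
N = -463/312 (N = 463/(-312) = 463*(-1/312) = -463/312 ≈ -1.4840)
C(M, Q) = -6 + M
1/(C(-569, N) - 68044) - W(-473, -125) = 1/((-6 - 569) - 68044) - (489 - 473 - 125) = 1/(-575 - 68044) - 1*(-109) = 1/(-68619) + 109 = -1/68619 + 109 = 7479470/68619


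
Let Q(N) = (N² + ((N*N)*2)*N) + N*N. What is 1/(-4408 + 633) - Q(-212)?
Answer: 71598039199/3775 ≈ 1.8966e+7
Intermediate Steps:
Q(N) = 2*N² + 2*N³ (Q(N) = (N² + (N²*2)*N) + N² = (N² + (2*N²)*N) + N² = (N² + 2*N³) + N² = 2*N² + 2*N³)
1/(-4408 + 633) - Q(-212) = 1/(-4408 + 633) - 2*(-212)²*(1 - 212) = 1/(-3775) - 2*44944*(-211) = -1/3775 - 1*(-18966368) = -1/3775 + 18966368 = 71598039199/3775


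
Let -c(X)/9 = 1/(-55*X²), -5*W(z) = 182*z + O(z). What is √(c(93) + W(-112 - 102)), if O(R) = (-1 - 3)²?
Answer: 3*√2515028835/1705 ≈ 88.241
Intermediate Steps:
O(R) = 16 (O(R) = (-4)² = 16)
W(z) = -16/5 - 182*z/5 (W(z) = -(182*z + 16)/5 = -(16 + 182*z)/5 = -16/5 - 182*z/5)
c(X) = 9/(55*X²) (c(X) = -9*(-1/(55*X²)) = -(-9)/(55*X²) = 9/(55*X²))
√(c(93) + W(-112 - 102)) = √((9/55)/93² + (-16/5 - 182*(-112 - 102)/5)) = √((9/55)*(1/8649) + (-16/5 - 182/5*(-214))) = √(1/52855 + (-16/5 + 38948/5)) = √(1/52855 + 38932/5) = √(411550173/52855) = 3*√2515028835/1705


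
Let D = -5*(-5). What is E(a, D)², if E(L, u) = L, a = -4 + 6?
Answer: 4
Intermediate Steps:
D = 25
a = 2
E(a, D)² = 2² = 4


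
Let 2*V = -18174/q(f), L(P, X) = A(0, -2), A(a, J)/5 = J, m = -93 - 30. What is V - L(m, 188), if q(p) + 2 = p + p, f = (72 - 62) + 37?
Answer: -8167/92 ≈ -88.772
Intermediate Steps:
f = 47 (f = 10 + 37 = 47)
m = -123
q(p) = -2 + 2*p (q(p) = -2 + (p + p) = -2 + 2*p)
A(a, J) = 5*J
L(P, X) = -10 (L(P, X) = 5*(-2) = -10)
V = -9087/92 (V = (-18174/(-2 + 2*47))/2 = (-18174/(-2 + 94))/2 = (-18174/92)/2 = (-18174*1/92)/2 = (1/2)*(-9087/46) = -9087/92 ≈ -98.772)
V - L(m, 188) = -9087/92 - 1*(-10) = -9087/92 + 10 = -8167/92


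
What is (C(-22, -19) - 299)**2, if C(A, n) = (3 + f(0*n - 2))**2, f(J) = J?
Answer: 88804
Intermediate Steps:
C(A, n) = 1 (C(A, n) = (3 + (0*n - 2))**2 = (3 + (0 - 2))**2 = (3 - 2)**2 = 1**2 = 1)
(C(-22, -19) - 299)**2 = (1 - 299)**2 = (-298)**2 = 88804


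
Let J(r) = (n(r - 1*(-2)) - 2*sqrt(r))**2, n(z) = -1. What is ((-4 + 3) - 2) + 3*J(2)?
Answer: 24 + 12*sqrt(2) ≈ 40.971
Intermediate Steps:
J(r) = (-1 - 2*sqrt(r))**2
((-4 + 3) - 2) + 3*J(2) = ((-4 + 3) - 2) + 3*(1 + 2*sqrt(2))**2 = (-1 - 2) + 3*(1 + 2*sqrt(2))**2 = -3 + 3*(1 + 2*sqrt(2))**2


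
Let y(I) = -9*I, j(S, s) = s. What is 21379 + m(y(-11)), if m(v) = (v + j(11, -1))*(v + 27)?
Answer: 33727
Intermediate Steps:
m(v) = (-1 + v)*(27 + v) (m(v) = (v - 1)*(v + 27) = (-1 + v)*(27 + v))
21379 + m(y(-11)) = 21379 + (-27 + (-9*(-11))² + 26*(-9*(-11))) = 21379 + (-27 + 99² + 26*99) = 21379 + (-27 + 9801 + 2574) = 21379 + 12348 = 33727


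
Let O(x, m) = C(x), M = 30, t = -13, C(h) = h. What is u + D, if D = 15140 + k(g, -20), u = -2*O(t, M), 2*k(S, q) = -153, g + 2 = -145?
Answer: 30179/2 ≈ 15090.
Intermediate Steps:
g = -147 (g = -2 - 145 = -147)
k(S, q) = -153/2 (k(S, q) = (1/2)*(-153) = -153/2)
O(x, m) = x
u = 26 (u = -2*(-13) = 26)
D = 30127/2 (D = 15140 - 153/2 = 30127/2 ≈ 15064.)
u + D = 26 + 30127/2 = 30179/2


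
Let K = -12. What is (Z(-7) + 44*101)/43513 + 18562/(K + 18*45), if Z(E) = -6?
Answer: 405614915/17361687 ≈ 23.363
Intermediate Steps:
(Z(-7) + 44*101)/43513 + 18562/(K + 18*45) = (-6 + 44*101)/43513 + 18562/(-12 + 18*45) = (-6 + 4444)*(1/43513) + 18562/(-12 + 810) = 4438*(1/43513) + 18562/798 = 4438/43513 + 18562*(1/798) = 4438/43513 + 9281/399 = 405614915/17361687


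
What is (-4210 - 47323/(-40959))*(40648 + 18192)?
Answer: -274146798440/1107 ≈ -2.4765e+8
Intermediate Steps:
(-4210 - 47323/(-40959))*(40648 + 18192) = (-4210 - 47323*(-1/40959))*58840 = (-4210 + 1279/1107)*58840 = -4659191/1107*58840 = -274146798440/1107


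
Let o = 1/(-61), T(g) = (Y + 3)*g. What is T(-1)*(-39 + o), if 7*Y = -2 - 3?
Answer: 5440/61 ≈ 89.180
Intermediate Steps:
Y = -5/7 (Y = (-2 - 3)/7 = (⅐)*(-5) = -5/7 ≈ -0.71429)
T(g) = 16*g/7 (T(g) = (-5/7 + 3)*g = 16*g/7)
o = -1/61 ≈ -0.016393
T(-1)*(-39 + o) = ((16/7)*(-1))*(-39 - 1/61) = -16/7*(-2380/61) = 5440/61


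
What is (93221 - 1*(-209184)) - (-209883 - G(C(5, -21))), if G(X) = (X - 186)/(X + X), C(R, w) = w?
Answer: 7172101/14 ≈ 5.1229e+5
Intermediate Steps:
G(X) = (-186 + X)/(2*X) (G(X) = (-186 + X)/((2*X)) = (-186 + X)*(1/(2*X)) = (-186 + X)/(2*X))
(93221 - 1*(-209184)) - (-209883 - G(C(5, -21))) = (93221 - 1*(-209184)) - (-209883 - (-186 - 21)/(2*(-21))) = (93221 + 209184) - (-209883 - (-1)*(-207)/(2*21)) = 302405 - (-209883 - 1*69/14) = 302405 - (-209883 - 69/14) = 302405 - 1*(-2938431/14) = 302405 + 2938431/14 = 7172101/14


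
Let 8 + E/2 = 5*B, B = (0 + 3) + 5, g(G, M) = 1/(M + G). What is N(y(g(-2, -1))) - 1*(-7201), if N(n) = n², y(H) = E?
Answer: 11297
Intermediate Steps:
g(G, M) = 1/(G + M)
B = 8 (B = 3 + 5 = 8)
E = 64 (E = -16 + 2*(5*8) = -16 + 2*40 = -16 + 80 = 64)
y(H) = 64
N(y(g(-2, -1))) - 1*(-7201) = 64² - 1*(-7201) = 4096 + 7201 = 11297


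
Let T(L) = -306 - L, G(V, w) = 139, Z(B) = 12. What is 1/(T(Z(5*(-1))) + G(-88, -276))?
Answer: -1/179 ≈ -0.0055866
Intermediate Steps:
1/(T(Z(5*(-1))) + G(-88, -276)) = 1/((-306 - 1*12) + 139) = 1/((-306 - 12) + 139) = 1/(-318 + 139) = 1/(-179) = -1/179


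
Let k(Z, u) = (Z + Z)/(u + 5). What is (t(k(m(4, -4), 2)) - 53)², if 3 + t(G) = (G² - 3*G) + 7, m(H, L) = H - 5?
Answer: 5546025/2401 ≈ 2309.9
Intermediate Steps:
m(H, L) = -5 + H
k(Z, u) = 2*Z/(5 + u) (k(Z, u) = (2*Z)/(5 + u) = 2*Z/(5 + u))
t(G) = 4 + G² - 3*G (t(G) = -3 + ((G² - 3*G) + 7) = -3 + (7 + G² - 3*G) = 4 + G² - 3*G)
(t(k(m(4, -4), 2)) - 53)² = ((4 + (2*(-5 + 4)/(5 + 2))² - 6*(-5 + 4)/(5 + 2)) - 53)² = ((4 + (2*(-1)/7)² - 6*(-1)/7) - 53)² = ((4 + (2*(-1)*(⅐))² - 6*(-1)/7) - 53)² = ((4 + (-2/7)² - 3*(-2/7)) - 53)² = ((4 + 4/49 + 6/7) - 53)² = (242/49 - 53)² = (-2355/49)² = 5546025/2401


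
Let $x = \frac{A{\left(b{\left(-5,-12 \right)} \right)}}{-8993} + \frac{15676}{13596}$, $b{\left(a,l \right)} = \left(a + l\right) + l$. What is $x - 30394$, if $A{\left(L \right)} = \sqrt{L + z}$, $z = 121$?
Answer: $- \frac{103305287}{3399} - \frac{2 \sqrt{23}}{8993} \approx -30393.0$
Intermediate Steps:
$b{\left(a,l \right)} = a + 2 l$
$A{\left(L \right)} = \sqrt{121 + L}$ ($A{\left(L \right)} = \sqrt{L + 121} = \sqrt{121 + L}$)
$x = \frac{3919}{3399} - \frac{2 \sqrt{23}}{8993}$ ($x = \frac{\sqrt{121 + \left(-5 + 2 \left(-12\right)\right)}}{-8993} + \frac{15676}{13596} = \sqrt{121 - 29} \left(- \frac{1}{8993}\right) + 15676 \cdot \frac{1}{13596} = \sqrt{121 - 29} \left(- \frac{1}{8993}\right) + \frac{3919}{3399} = \sqrt{92} \left(- \frac{1}{8993}\right) + \frac{3919}{3399} = 2 \sqrt{23} \left(- \frac{1}{8993}\right) + \frac{3919}{3399} = - \frac{2 \sqrt{23}}{8993} + \frac{3919}{3399} = \frac{3919}{3399} - \frac{2 \sqrt{23}}{8993} \approx 1.1519$)
$x - 30394 = \left(\frac{3919}{3399} - \frac{2 \sqrt{23}}{8993}\right) - 30394 = - \frac{103305287}{3399} - \frac{2 \sqrt{23}}{8993}$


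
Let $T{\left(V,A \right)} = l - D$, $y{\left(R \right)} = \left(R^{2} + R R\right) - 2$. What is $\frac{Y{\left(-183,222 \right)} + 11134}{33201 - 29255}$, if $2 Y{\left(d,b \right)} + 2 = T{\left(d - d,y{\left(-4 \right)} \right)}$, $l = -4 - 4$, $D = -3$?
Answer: $\frac{22261}{7892} \approx 2.8207$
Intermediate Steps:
$l = -8$
$y{\left(R \right)} = -2 + 2 R^{2}$ ($y{\left(R \right)} = \left(R^{2} + R^{2}\right) - 2 = 2 R^{2} - 2 = -2 + 2 R^{2}$)
$T{\left(V,A \right)} = -5$ ($T{\left(V,A \right)} = -8 - -3 = -8 + 3 = -5$)
$Y{\left(d,b \right)} = - \frac{7}{2}$ ($Y{\left(d,b \right)} = -1 + \frac{1}{2} \left(-5\right) = -1 - \frac{5}{2} = - \frac{7}{2}$)
$\frac{Y{\left(-183,222 \right)} + 11134}{33201 - 29255} = \frac{- \frac{7}{2} + 11134}{33201 - 29255} = \frac{22261}{2 \cdot 3946} = \frac{22261}{2} \cdot \frac{1}{3946} = \frac{22261}{7892}$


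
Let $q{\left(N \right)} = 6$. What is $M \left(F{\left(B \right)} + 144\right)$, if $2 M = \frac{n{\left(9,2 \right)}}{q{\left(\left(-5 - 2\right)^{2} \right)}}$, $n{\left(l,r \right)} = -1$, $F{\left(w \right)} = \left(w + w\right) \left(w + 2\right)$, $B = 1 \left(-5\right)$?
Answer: $- \frac{29}{2} \approx -14.5$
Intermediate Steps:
$B = -5$
$F{\left(w \right)} = 2 w \left(2 + w\right)$
$M = - \frac{1}{12}$ ($M = \frac{\left(-1\right) \frac{1}{6}}{2} = \frac{1}{2} \left(- \frac{1}{6}\right) = - \frac{1}{12} \approx -0.083333$)
$M \left(F{\left(B \right)} + 144\right) = - \frac{2 \left(-5\right) \left(2 - 5\right) + 144}{12} = - \frac{2 \left(-5\right) \left(-3\right) + 144}{12} = - \frac{30 + 144}{12} = \left(- \frac{1}{12}\right) 174 = - \frac{29}{2}$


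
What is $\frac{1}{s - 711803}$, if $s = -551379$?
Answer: $- \frac{1}{1263182} \approx -7.9165 \cdot 10^{-7}$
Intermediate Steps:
$\frac{1}{s - 711803} = \frac{1}{-551379 - 711803} = \frac{1}{-1263182} = - \frac{1}{1263182}$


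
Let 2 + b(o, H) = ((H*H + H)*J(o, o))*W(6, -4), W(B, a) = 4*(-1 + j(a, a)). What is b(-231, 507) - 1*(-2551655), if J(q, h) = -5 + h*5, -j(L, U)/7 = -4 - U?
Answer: 1197611493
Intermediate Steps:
j(L, U) = 28 + 7*U (j(L, U) = -7*(-4 - U) = 28 + 7*U)
J(q, h) = -5 + 5*h
W(B, a) = 108 + 28*a (W(B, a) = 4*(-1 + (28 + 7*a)) = 4*(27 + 7*a) = 108 + 28*a)
b(o, H) = -2 - 4*(-5 + 5*o)*(H + H**2) (b(o, H) = -2 + ((H*H + H)*(-5 + 5*o))*(108 + 28*(-4)) = -2 + ((H**2 + H)*(-5 + 5*o))*(108 - 112) = -2 + ((H + H**2)*(-5 + 5*o))*(-4) = -2 + ((-5 + 5*o)*(H + H**2))*(-4) = -2 - 4*(-5 + 5*o)*(H + H**2))
b(-231, 507) - 1*(-2551655) = (-2 - 20*507*(-1 - 231) - 20*507**2*(-1 - 231)) - 1*(-2551655) = (-2 - 20*507*(-232) - 20*257049*(-232)) + 2551655 = (-2 + 2352480 + 1192707360) + 2551655 = 1195059838 + 2551655 = 1197611493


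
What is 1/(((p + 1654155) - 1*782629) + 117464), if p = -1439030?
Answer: -1/450040 ≈ -2.2220e-6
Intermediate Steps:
1/(((p + 1654155) - 1*782629) + 117464) = 1/(((-1439030 + 1654155) - 1*782629) + 117464) = 1/((215125 - 782629) + 117464) = 1/(-567504 + 117464) = 1/(-450040) = -1/450040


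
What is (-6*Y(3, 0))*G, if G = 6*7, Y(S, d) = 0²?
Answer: 0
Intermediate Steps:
Y(S, d) = 0
G = 42
(-6*Y(3, 0))*G = -6*0*42 = 0*42 = 0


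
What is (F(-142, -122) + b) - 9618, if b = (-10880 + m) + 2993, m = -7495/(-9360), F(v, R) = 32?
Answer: -32707957/1872 ≈ -17472.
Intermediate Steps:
m = 1499/1872 (m = -7495*(-1/9360) = 1499/1872 ≈ 0.80075)
b = -14762965/1872 (b = (-10880 + 1499/1872) + 2993 = -20365861/1872 + 2993 = -14762965/1872 ≈ -7886.2)
(F(-142, -122) + b) - 9618 = (32 - 14762965/1872) - 9618 = -14703061/1872 - 9618 = -32707957/1872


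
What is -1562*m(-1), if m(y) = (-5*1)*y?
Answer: -7810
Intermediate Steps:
m(y) = -5*y
-1562*m(-1) = -(-7810)*(-1) = -1562*5 = -7810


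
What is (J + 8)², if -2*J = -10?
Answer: 169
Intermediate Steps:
J = 5 (J = -½*(-10) = 5)
(J + 8)² = (5 + 8)² = 13² = 169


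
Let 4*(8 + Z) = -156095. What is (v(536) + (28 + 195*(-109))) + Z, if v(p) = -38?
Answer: -241187/4 ≈ -60297.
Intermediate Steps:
Z = -156127/4 (Z = -8 + (1/4)*(-156095) = -8 - 156095/4 = -156127/4 ≈ -39032.)
(v(536) + (28 + 195*(-109))) + Z = (-38 + (28 + 195*(-109))) - 156127/4 = (-38 + (28 - 21255)) - 156127/4 = (-38 - 21227) - 156127/4 = -21265 - 156127/4 = -241187/4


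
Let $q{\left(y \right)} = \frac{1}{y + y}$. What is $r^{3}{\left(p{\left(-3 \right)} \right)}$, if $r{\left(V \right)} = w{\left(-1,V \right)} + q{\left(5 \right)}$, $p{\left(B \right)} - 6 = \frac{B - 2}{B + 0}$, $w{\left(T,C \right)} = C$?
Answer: $\frac{12649337}{27000} \approx 468.49$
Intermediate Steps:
$q{\left(y \right)} = \frac{1}{2 y}$
$p{\left(B \right)} = 6 + \frac{-2 + B}{B}$ ($p{\left(B \right)} = 6 + \frac{B - 2}{B + 0} = 6 + \frac{-2 + B}{B}$)
$r{\left(V \right)} = \frac{1}{10} + V$ ($r{\left(V \right)} = V + \frac{1}{2 \cdot 5} = V + \frac{1}{2} \cdot \frac{1}{5} = V + \frac{1}{10} = \frac{1}{10} + V$)
$r^{3}{\left(p{\left(-3 \right)} \right)} = \left(\frac{1}{10} + \left(7 - \frac{2}{-3}\right)\right)^{3} = \left(\frac{1}{10} + \left(7 - - \frac{2}{3}\right)\right)^{3} = \left(\frac{1}{10} + \left(7 + \frac{2}{3}\right)\right)^{3} = \left(\frac{1}{10} + \frac{23}{3}\right)^{3} = \left(\frac{233}{30}\right)^{3} = \frac{12649337}{27000}$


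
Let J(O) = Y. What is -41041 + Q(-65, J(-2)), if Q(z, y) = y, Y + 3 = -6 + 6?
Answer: -41044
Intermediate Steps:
Y = -3 (Y = -3 + (-6 + 6) = -3 + 0 = -3)
J(O) = -3
-41041 + Q(-65, J(-2)) = -41041 - 3 = -41044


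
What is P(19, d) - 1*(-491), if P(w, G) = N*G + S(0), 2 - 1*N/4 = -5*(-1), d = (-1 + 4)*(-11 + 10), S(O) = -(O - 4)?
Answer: 531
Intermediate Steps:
S(O) = 4 - O (S(O) = -(-4 + O) = 4 - O)
d = -3 (d = 3*(-1) = -3)
N = -12 (N = 8 - (-20)*(-1) = 8 - 4*5 = 8 - 20 = -12)
P(w, G) = 4 - 12*G (P(w, G) = -12*G + (4 - 1*0) = -12*G + (4 + 0) = -12*G + 4 = 4 - 12*G)
P(19, d) - 1*(-491) = (4 - 12*(-3)) - 1*(-491) = (4 + 36) + 491 = 40 + 491 = 531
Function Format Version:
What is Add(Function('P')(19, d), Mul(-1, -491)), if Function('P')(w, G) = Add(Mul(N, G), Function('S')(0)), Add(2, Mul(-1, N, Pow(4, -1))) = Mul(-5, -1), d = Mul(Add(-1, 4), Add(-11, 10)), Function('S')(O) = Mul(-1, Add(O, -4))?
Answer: 531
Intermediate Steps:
Function('S')(O) = Add(4, Mul(-1, O)) (Function('S')(O) = Mul(-1, Add(-4, O)) = Add(4, Mul(-1, O)))
d = -3 (d = Mul(3, -1) = -3)
N = -12 (N = Add(8, Mul(-4, Mul(-5, -1))) = Add(8, Mul(-4, 5)) = Add(8, -20) = -12)
Function('P')(w, G) = Add(4, Mul(-12, G)) (Function('P')(w, G) = Add(Mul(-12, G), Add(4, Mul(-1, 0))) = Add(Mul(-12, G), Add(4, 0)) = Add(Mul(-12, G), 4) = Add(4, Mul(-12, G)))
Add(Function('P')(19, d), Mul(-1, -491)) = Add(Add(4, Mul(-12, -3)), Mul(-1, -491)) = Add(Add(4, 36), 491) = Add(40, 491) = 531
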